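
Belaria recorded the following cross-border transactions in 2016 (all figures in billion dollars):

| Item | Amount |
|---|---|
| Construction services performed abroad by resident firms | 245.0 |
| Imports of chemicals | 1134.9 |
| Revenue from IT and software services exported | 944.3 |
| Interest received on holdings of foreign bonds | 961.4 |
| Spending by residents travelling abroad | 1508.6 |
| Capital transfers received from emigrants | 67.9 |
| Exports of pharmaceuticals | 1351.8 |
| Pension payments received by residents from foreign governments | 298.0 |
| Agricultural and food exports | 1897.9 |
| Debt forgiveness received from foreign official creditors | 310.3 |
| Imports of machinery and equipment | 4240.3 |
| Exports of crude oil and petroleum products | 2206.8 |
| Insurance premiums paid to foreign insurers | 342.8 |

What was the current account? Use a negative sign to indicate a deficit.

678.6

Goods: -4240.3 - 1134.9 + 1351.8 + 2206.8 + 1897.9 = 81.3
Services: -342.8 + 944.3 - 1508.6 + 245.0 = -662.1
Primary income: 961.4
Secondary income: 298.0
Current account = 81.3 + (-662.1) + 961.4 + 298.0 = 678.6
(Excluded from the current account — capital account: capital transfers received from emigrants 67.9, debt forgiveness received from foreign official creditors 310.3.)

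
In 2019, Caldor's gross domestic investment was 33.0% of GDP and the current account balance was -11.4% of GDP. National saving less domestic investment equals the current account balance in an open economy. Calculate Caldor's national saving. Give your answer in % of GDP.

21.6

S - I = CA (net lending to the rest of the world).
S = I + CA = 33.0 + (-11.4) = 21.6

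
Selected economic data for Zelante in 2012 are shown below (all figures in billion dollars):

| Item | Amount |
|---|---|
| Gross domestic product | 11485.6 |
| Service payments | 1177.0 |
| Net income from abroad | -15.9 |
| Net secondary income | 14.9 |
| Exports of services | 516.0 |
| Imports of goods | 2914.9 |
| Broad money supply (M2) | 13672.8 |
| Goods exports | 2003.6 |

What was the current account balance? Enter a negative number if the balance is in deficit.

-1573.3

Goods balance = 2003.6 - 2914.9 = -911.3
Services balance = 516.0 - 1177.0 = -661.0
Trade balance (goods + services) = -911.3 + (-661.0) = -1572.3
Net primary income = -15.9
Net secondary income = 14.9
Current account = -1572.3 + (-15.9) + 14.9 = -1573.3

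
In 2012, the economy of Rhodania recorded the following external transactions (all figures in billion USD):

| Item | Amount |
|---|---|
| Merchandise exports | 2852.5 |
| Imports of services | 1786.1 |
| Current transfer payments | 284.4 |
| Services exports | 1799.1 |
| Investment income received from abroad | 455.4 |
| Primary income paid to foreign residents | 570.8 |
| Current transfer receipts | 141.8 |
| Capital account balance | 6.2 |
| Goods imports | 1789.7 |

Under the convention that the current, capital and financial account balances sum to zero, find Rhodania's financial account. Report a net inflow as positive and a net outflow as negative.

-824.0

Goods balance = 2852.5 - 1789.7 = 1062.8
Services balance = 1799.1 - 1786.1 = 13.0
Trade balance (goods + services) = 1062.8 + 13.0 = 1075.8
Net primary income = 455.4 - 570.8 = -115.4
Net secondary income = 141.8 - 284.4 = -142.6
Current account = 1075.8 + (-115.4) + (-142.6) = 817.8
Financial account = -(817.8 + 6.2) = -824.0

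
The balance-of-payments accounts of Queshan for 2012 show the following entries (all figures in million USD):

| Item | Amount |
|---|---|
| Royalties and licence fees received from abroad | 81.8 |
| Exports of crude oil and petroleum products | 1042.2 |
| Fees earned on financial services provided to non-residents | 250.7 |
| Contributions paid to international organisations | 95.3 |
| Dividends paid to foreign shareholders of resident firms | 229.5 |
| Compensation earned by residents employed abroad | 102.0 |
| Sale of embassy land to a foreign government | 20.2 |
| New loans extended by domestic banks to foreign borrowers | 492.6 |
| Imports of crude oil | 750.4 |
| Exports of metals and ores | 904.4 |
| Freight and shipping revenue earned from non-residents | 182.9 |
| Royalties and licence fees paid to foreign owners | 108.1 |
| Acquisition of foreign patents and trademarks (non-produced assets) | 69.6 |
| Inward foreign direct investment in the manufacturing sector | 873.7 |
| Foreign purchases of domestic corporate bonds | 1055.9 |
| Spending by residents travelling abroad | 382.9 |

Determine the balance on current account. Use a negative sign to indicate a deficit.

997.8

Goods: -750.4 + 1042.2 + 904.4 = 1196.2
Services: 182.9 + 250.7 - 382.9 - 108.1 + 81.8 = 24.4
Primary income: -229.5 + 102.0 = -127.5
Secondary income: -95.3
Current account = 1196.2 + 24.4 + (-127.5) + (-95.3) = 997.8
(Excluded from the current account — capital account: sale of embassy land to a foreign government 20.2, acquisition of foreign patents and trademarks (non-produced assets) 69.6; financial account: new loans extended by domestic banks to foreign borrowers 492.6, inward foreign direct investment in the manufacturing sector 873.7, foreign purchases of domestic corporate bonds 1055.9.)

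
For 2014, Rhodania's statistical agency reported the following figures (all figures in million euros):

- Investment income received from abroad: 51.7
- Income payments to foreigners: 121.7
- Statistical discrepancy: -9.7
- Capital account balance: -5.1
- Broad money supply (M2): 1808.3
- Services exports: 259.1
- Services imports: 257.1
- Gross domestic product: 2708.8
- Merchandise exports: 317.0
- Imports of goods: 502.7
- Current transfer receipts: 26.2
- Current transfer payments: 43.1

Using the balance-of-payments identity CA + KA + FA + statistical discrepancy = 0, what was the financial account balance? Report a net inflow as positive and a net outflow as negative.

Goods balance = 317.0 - 502.7 = -185.7
Services balance = 259.1 - 257.1 = 2.0
Trade balance (goods + services) = -185.7 + 2.0 = -183.7
Net primary income = 51.7 - 121.7 = -70.0
Net secondary income = 26.2 - 43.1 = -16.9
Current account = -183.7 + (-70.0) + (-16.9) = -270.6
Financial account = -(-270.6 + (-5.1) + (-9.7)) = 285.4

285.4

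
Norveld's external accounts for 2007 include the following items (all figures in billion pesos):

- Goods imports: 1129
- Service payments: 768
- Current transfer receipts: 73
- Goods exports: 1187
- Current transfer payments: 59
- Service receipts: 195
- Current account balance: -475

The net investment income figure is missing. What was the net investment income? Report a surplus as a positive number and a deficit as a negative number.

26

Current account = goods balance + services balance + net primary income + net secondary income
Sum of the known components = -501
Net investment income = CA - (known components) = -475 - (-501) = 26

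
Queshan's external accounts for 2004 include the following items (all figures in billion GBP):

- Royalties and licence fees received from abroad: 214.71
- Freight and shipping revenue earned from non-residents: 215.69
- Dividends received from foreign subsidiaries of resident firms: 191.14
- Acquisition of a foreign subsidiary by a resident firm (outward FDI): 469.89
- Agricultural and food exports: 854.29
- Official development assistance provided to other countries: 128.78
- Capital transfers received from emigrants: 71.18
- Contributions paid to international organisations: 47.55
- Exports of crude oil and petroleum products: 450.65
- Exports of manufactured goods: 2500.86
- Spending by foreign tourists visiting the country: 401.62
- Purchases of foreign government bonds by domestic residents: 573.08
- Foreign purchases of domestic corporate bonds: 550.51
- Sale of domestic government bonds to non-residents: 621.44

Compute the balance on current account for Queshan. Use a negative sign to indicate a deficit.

Goods: 854.29 + 450.65 + 2500.86 = 3805.80
Services: 401.62 + 214.71 + 215.69 = 832.02
Primary income: 191.14
Secondary income: -128.78 - 47.55 = -176.33
Current account = 3805.80 + 832.02 + 191.14 + (-176.33) = 4652.63
(Excluded from the current account — financial account: acquisition of a foreign subsidiary by a resident firm (outward FDI) 469.89, purchases of foreign government bonds by domestic residents 573.08, foreign purchases of domestic corporate bonds 550.51, sale of domestic government bonds to non-residents 621.44; capital account: capital transfers received from emigrants 71.18.)

4652.63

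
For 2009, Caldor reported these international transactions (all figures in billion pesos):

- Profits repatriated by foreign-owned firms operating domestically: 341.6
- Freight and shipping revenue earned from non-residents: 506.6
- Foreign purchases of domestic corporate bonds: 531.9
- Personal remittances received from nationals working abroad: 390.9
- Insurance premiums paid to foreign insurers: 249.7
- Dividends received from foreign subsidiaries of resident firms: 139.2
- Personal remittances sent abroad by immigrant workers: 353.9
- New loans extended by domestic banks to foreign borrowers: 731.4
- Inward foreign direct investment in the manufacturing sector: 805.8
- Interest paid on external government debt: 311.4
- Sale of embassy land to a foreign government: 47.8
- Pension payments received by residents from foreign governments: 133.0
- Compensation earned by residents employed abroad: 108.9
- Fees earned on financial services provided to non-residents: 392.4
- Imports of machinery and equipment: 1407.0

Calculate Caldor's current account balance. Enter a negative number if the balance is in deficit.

Goods: -1407.0
Services: -249.7 + 506.6 + 392.4 = 649.3
Primary income: 139.2 + 108.9 - 341.6 - 311.4 = -404.9
Secondary income: 133.0 + 390.9 - 353.9 = 170.0
Current account = (-1407.0) + 649.3 + (-404.9) + 170.0 = -992.6
(Excluded from the current account — financial account: foreign purchases of domestic corporate bonds 531.9, new loans extended by domestic banks to foreign borrowers 731.4, inward foreign direct investment in the manufacturing sector 805.8; capital account: sale of embassy land to a foreign government 47.8.)

-992.6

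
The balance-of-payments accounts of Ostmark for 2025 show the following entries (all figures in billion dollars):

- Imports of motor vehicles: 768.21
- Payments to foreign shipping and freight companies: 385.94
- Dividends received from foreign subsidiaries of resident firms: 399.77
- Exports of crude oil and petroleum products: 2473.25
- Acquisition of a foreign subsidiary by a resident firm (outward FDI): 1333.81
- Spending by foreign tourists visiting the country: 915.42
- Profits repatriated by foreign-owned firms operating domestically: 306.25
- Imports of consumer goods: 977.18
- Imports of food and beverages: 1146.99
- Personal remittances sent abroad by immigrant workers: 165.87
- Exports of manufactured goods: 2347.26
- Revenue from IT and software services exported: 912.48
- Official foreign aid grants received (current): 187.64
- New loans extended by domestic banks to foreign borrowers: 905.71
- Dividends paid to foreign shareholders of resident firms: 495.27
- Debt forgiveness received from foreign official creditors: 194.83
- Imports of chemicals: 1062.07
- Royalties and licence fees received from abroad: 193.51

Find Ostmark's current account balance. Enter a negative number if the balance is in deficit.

2121.55

Goods: -768.21 - 977.18 - 1146.99 + 2347.26 + 2473.25 - 1062.07 = 866.06
Services: -385.94 + 193.51 + 915.42 + 912.48 = 1635.47
Primary income: -495.27 - 306.25 + 399.77 = -401.75
Secondary income: -165.87 + 187.64 = 21.77
Current account = 866.06 + 1635.47 + (-401.75) + 21.77 = 2121.55
(Excluded from the current account — financial account: acquisition of a foreign subsidiary by a resident firm (outward FDI) 1333.81, new loans extended by domestic banks to foreign borrowers 905.71; capital account: debt forgiveness received from foreign official creditors 194.83.)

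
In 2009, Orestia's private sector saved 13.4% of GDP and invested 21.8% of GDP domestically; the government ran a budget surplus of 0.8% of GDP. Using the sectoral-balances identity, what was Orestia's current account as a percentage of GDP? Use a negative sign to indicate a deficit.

-7.6

By the sectoral-balances identity, CA = (S_private - I) + (T - G).
Private balance = 13.4 - 21.8 = -8.4
Government balance (T - G) = 0.8
CA = -8.4 + 0.8 = -7.6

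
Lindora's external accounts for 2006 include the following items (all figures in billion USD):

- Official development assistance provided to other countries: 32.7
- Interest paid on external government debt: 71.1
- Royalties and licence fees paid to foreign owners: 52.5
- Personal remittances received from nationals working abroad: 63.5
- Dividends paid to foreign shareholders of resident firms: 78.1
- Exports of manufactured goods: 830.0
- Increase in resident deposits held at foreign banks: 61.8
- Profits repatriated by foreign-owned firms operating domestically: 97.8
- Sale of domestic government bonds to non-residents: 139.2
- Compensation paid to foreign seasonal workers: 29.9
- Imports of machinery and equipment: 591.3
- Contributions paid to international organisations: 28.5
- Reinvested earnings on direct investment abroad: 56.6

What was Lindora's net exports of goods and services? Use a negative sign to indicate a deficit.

Goods: -591.3 + 830.0 = 238.7
Services: -52.5
Trade balance = 238.7 + (-52.5) = 186.2
(Excluded from the trade balance — secondary income: official development assistance provided to other countries 32.7, personal remittances received from nationals working abroad 63.5, contributions paid to international organisations 28.5; primary income: interest paid on external government debt 71.1, dividends paid to foreign shareholders of resident firms 78.1, profits repatriated by foreign-owned firms operating domestically 97.8, compensation paid to foreign seasonal workers 29.9, reinvested earnings on direct investment abroad 56.6; financial account: increase in resident deposits held at foreign banks 61.8, sale of domestic government bonds to non-residents 139.2.)

186.2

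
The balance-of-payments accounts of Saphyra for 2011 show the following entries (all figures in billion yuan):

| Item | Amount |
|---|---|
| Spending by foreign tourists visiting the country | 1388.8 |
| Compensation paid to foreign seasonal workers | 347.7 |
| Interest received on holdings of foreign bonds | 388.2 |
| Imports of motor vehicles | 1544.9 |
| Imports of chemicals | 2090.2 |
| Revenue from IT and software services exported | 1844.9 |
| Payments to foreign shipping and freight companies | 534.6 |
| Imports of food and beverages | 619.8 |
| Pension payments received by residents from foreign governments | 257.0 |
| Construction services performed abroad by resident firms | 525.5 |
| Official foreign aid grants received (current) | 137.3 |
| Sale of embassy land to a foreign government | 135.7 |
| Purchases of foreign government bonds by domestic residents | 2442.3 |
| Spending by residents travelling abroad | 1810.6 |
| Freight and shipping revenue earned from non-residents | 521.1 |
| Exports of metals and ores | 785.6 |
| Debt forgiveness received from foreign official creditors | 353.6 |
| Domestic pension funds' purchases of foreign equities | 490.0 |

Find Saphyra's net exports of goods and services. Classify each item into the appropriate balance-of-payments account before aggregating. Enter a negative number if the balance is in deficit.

-1534.2

Goods: 785.6 - 619.8 - 2090.2 - 1544.9 = -3469.3
Services: 521.1 + 1388.8 + 1844.9 + 525.5 - 1810.6 - 534.6 = 1935.1
Trade balance = -3469.3 + 1935.1 = -1534.2
(Excluded from the trade balance — primary income: compensation paid to foreign seasonal workers 347.7, interest received on holdings of foreign bonds 388.2; secondary income: pension payments received by residents from foreign governments 257.0, official foreign aid grants received (current) 137.3; capital account: sale of embassy land to a foreign government 135.7, debt forgiveness received from foreign official creditors 353.6; financial account: purchases of foreign government bonds by domestic residents 2442.3, domestic pension funds' purchases of foreign equities 490.0.)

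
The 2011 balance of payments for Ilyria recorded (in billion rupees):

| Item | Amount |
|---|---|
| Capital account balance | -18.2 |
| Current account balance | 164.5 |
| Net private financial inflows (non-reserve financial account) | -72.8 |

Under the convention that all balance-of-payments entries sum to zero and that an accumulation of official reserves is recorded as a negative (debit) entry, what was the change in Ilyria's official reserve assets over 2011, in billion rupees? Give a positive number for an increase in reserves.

73.5

Official reserve transactions balance = -(164.5 + (-18.2) + (-72.8)) = -73.5
An accumulation of reserves is recorded as a debit (negative entry), so the change in the stock of reserves is the negative of that balance.
Change in official reserves = -(-73.5) = 73.5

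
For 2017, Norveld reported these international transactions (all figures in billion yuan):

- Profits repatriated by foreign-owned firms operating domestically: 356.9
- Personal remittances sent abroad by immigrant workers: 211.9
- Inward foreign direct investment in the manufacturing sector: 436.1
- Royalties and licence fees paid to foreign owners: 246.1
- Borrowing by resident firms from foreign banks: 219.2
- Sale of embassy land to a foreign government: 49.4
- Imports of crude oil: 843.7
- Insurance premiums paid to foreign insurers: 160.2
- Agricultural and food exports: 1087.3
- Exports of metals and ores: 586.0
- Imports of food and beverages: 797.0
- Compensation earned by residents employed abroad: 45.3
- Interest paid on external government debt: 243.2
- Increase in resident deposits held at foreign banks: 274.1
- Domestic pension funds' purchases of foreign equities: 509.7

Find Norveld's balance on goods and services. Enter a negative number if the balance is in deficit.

-373.7

Goods: 586.0 + 1087.3 - 843.7 - 797.0 = 32.6
Services: -160.2 - 246.1 = -406.3
Trade balance = 32.6 + (-406.3) = -373.7
(Excluded from the trade balance — primary income: profits repatriated by foreign-owned firms operating domestically 356.9, compensation earned by residents employed abroad 45.3, interest paid on external government debt 243.2; secondary income: personal remittances sent abroad by immigrant workers 211.9; financial account: inward foreign direct investment in the manufacturing sector 436.1, borrowing by resident firms from foreign banks 219.2, increase in resident deposits held at foreign banks 274.1, domestic pension funds' purchases of foreign equities 509.7; capital account: sale of embassy land to a foreign government 49.4.)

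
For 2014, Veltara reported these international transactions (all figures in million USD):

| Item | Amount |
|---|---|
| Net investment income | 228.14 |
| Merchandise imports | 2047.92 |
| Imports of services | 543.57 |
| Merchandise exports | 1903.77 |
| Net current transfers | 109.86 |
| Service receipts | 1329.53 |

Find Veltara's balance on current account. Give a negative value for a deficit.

979.81

Goods balance = 1903.77 - 2047.92 = -144.15
Services balance = 1329.53 - 543.57 = 785.96
Trade balance (goods + services) = -144.15 + 785.96 = 641.81
Net primary income = 228.14
Net secondary income = 109.86
Current account = 641.81 + 228.14 + 109.86 = 979.81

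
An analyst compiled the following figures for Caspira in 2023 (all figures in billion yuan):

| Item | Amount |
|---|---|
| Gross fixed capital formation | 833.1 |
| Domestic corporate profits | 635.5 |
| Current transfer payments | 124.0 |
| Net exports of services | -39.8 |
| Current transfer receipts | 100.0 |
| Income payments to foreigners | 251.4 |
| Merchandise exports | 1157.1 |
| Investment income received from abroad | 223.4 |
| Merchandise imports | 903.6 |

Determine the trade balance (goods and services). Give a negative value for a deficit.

Goods balance = 1157.1 - 903.6 = 253.5
Services balance = -39.8
Trade balance (goods + services) = 253.5 + (-39.8) = 213.7

213.7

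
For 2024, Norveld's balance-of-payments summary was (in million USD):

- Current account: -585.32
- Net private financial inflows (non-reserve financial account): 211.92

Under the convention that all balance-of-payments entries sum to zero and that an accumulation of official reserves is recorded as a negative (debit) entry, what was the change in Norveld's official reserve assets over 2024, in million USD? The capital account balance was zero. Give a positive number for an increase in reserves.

Official reserve transactions balance = -((-585.32) + 211.92) = 373.40
An accumulation of reserves is recorded as a debit (negative entry), so the change in the stock of reserves is the negative of that balance.
Change in official reserves = -(373.40) = -373.40

-373.40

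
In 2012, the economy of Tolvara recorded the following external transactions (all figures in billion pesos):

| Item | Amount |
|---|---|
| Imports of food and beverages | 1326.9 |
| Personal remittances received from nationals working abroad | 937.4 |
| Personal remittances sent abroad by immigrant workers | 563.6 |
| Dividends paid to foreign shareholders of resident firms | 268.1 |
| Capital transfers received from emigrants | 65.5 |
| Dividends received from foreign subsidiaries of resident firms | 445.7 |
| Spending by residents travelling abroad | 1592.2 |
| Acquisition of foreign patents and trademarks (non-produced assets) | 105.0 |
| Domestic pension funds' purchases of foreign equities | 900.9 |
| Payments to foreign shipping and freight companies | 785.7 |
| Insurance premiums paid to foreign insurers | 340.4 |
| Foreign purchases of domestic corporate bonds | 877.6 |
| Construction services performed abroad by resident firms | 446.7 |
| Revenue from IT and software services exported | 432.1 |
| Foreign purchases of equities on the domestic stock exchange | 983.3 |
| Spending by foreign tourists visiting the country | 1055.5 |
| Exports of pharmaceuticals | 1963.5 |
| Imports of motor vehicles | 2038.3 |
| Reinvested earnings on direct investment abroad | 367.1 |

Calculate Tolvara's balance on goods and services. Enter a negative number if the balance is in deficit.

-2185.7

Goods: 1963.5 - 2038.3 - 1326.9 = -1401.7
Services: 446.7 + 432.1 + 1055.5 - 340.4 - 785.7 - 1592.2 = -784.0
Trade balance = -1401.7 + (-784.0) = -2185.7
(Excluded from the trade balance — secondary income: personal remittances received from nationals working abroad 937.4, personal remittances sent abroad by immigrant workers 563.6; primary income: dividends paid to foreign shareholders of resident firms 268.1, dividends received from foreign subsidiaries of resident firms 445.7, reinvested earnings on direct investment abroad 367.1; capital account: capital transfers received from emigrants 65.5, acquisition of foreign patents and trademarks (non-produced assets) 105.0; financial account: domestic pension funds' purchases of foreign equities 900.9, foreign purchases of domestic corporate bonds 877.6, foreign purchases of equities on the domestic stock exchange 983.3.)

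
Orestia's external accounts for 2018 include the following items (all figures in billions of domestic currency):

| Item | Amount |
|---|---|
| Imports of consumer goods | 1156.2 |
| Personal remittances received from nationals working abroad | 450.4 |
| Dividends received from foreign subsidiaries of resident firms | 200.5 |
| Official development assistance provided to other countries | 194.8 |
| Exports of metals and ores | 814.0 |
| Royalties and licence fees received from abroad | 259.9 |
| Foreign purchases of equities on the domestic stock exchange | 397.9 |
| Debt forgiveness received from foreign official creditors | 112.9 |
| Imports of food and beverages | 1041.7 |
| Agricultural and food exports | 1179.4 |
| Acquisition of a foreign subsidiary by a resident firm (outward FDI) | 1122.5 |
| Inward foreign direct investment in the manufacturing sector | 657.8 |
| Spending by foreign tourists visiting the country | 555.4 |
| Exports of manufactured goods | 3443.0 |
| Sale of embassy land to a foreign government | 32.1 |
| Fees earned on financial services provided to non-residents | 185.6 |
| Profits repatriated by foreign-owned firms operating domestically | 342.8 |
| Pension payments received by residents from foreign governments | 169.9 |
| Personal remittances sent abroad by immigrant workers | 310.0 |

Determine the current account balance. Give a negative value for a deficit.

Goods: -1041.7 + 3443.0 - 1156.2 + 1179.4 + 814.0 = 3238.5
Services: 259.9 + 185.6 + 555.4 = 1000.9
Primary income: 200.5 - 342.8 = -142.3
Secondary income: -194.8 + 450.4 + 169.9 - 310.0 = 115.5
Current account = 3238.5 + 1000.9 + (-142.3) + 115.5 = 4212.6
(Excluded from the current account — financial account: foreign purchases of equities on the domestic stock exchange 397.9, acquisition of a foreign subsidiary by a resident firm (outward FDI) 1122.5, inward foreign direct investment in the manufacturing sector 657.8; capital account: debt forgiveness received from foreign official creditors 112.9, sale of embassy land to a foreign government 32.1.)

4212.6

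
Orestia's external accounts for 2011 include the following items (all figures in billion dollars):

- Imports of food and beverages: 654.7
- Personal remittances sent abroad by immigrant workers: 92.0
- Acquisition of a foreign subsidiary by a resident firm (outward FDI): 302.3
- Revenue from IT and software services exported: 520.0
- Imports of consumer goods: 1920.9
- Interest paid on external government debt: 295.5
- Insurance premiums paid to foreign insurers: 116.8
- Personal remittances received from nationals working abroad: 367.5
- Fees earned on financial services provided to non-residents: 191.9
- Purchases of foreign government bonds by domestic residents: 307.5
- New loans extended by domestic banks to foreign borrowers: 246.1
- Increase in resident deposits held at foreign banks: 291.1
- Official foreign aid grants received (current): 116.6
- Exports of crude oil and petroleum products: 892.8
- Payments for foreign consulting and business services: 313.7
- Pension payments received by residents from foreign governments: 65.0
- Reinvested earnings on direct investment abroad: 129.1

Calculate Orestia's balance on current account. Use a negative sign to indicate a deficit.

-1110.7

Goods: 892.8 - 1920.9 - 654.7 = -1682.8
Services: 520.0 + 191.9 - 116.8 - 313.7 = 281.4
Primary income: -295.5 + 129.1 = -166.4
Secondary income: 65.0 + 367.5 - 92.0 + 116.6 = 457.1
Current account = (-1682.8) + 281.4 + (-166.4) + 457.1 = -1110.7
(Excluded from the current account — financial account: acquisition of a foreign subsidiary by a resident firm (outward FDI) 302.3, purchases of foreign government bonds by domestic residents 307.5, new loans extended by domestic banks to foreign borrowers 246.1, increase in resident deposits held at foreign banks 291.1.)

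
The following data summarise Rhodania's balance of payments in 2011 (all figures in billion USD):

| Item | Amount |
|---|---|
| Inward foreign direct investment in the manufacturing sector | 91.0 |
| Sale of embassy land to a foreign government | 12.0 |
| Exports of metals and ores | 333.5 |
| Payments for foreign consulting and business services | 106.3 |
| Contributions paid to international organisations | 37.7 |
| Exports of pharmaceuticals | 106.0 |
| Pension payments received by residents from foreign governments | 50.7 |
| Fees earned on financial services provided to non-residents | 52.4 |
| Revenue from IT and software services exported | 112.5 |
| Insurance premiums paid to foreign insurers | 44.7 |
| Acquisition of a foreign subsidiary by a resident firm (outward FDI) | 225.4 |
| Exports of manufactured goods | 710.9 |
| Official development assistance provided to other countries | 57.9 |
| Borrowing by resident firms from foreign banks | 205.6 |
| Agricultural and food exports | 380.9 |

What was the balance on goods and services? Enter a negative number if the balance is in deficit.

1545.2

Goods: 710.9 + 380.9 + 106.0 + 333.5 = 1531.3
Services: 52.4 - 106.3 - 44.7 + 112.5 = 13.9
Trade balance = 1531.3 + 13.9 = 1545.2
(Excluded from the trade balance — financial account: inward foreign direct investment in the manufacturing sector 91.0, acquisition of a foreign subsidiary by a resident firm (outward FDI) 225.4, borrowing by resident firms from foreign banks 205.6; capital account: sale of embassy land to a foreign government 12.0; secondary income: contributions paid to international organisations 37.7, pension payments received by residents from foreign governments 50.7, official development assistance provided to other countries 57.9.)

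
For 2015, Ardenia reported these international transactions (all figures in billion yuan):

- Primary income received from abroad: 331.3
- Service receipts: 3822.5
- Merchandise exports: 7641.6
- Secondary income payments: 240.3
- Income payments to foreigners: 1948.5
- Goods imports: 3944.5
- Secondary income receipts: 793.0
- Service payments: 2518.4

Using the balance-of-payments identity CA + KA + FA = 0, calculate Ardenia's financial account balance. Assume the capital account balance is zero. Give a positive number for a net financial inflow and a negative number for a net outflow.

Goods balance = 7641.6 - 3944.5 = 3697.1
Services balance = 3822.5 - 2518.4 = 1304.1
Trade balance (goods + services) = 3697.1 + 1304.1 = 5001.2
Net primary income = 331.3 - 1948.5 = -1617.2
Net secondary income = 793.0 - 240.3 = 552.7
Current account = 5001.2 + (-1617.2) + 552.7 = 3936.7
Financial account = -(3936.7) = -3936.7

-3936.7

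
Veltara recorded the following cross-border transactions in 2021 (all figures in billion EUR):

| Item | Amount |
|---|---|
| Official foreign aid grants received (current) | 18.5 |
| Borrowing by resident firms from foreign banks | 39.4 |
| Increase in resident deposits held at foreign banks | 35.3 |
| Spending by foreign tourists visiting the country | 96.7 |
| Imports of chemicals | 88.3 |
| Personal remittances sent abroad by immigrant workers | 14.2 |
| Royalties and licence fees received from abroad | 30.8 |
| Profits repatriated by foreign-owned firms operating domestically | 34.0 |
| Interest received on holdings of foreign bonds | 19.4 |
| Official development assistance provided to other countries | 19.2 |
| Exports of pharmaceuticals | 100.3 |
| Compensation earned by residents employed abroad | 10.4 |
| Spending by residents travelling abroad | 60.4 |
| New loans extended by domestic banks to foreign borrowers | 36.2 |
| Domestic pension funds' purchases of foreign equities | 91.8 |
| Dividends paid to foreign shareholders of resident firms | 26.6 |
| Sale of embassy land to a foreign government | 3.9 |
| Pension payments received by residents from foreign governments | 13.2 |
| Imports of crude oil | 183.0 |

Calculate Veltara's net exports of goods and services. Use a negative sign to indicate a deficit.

-103.9

Goods: -88.3 - 183.0 + 100.3 = -171.0
Services: -60.4 + 30.8 + 96.7 = 67.1
Trade balance = -171.0 + 67.1 = -103.9
(Excluded from the trade balance — secondary income: official foreign aid grants received (current) 18.5, personal remittances sent abroad by immigrant workers 14.2, official development assistance provided to other countries 19.2, pension payments received by residents from foreign governments 13.2; financial account: borrowing by resident firms from foreign banks 39.4, increase in resident deposits held at foreign banks 35.3, new loans extended by domestic banks to foreign borrowers 36.2, domestic pension funds' purchases of foreign equities 91.8; primary income: profits repatriated by foreign-owned firms operating domestically 34.0, interest received on holdings of foreign bonds 19.4, compensation earned by residents employed abroad 10.4, dividends paid to foreign shareholders of resident firms 26.6; capital account: sale of embassy land to a foreign government 3.9.)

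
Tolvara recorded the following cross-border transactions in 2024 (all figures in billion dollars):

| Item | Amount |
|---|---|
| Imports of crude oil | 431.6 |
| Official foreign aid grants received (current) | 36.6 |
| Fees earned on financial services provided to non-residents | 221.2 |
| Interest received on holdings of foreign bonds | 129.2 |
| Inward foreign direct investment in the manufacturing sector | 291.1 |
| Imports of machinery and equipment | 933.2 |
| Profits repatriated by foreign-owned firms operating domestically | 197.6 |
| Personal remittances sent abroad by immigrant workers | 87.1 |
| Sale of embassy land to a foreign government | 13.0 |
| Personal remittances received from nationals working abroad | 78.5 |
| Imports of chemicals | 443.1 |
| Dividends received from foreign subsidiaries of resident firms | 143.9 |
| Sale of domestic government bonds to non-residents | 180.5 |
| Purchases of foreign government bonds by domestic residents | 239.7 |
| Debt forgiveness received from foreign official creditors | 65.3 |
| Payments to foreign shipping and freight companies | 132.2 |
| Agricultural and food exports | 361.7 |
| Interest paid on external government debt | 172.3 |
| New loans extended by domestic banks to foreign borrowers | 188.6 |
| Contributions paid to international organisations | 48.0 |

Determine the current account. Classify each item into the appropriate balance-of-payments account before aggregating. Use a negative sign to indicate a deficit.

-1474.0

Goods: -431.6 - 443.1 + 361.7 - 933.2 = -1446.2
Services: -132.2 + 221.2 = 89.0
Primary income: 129.2 - 197.6 - 172.3 + 143.9 = -96.8
Secondary income: 36.6 - 48.0 - 87.1 + 78.5 = -20.0
Current account = (-1446.2) + 89.0 + (-96.8) + (-20.0) = -1474.0
(Excluded from the current account — financial account: inward foreign direct investment in the manufacturing sector 291.1, sale of domestic government bonds to non-residents 180.5, purchases of foreign government bonds by domestic residents 239.7, new loans extended by domestic banks to foreign borrowers 188.6; capital account: sale of embassy land to a foreign government 13.0, debt forgiveness received from foreign official creditors 65.3.)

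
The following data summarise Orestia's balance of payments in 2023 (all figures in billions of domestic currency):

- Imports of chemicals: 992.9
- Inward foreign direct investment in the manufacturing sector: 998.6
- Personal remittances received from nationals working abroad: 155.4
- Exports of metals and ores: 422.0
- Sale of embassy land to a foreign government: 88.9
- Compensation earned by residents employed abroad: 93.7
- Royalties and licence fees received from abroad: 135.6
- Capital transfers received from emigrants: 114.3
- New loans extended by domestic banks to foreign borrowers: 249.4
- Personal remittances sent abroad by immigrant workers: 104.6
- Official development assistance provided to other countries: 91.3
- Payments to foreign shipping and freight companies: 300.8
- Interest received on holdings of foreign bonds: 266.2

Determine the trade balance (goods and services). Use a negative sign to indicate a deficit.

Goods: 422.0 - 992.9 = -570.9
Services: 135.6 - 300.8 = -165.2
Trade balance = -570.9 + (-165.2) = -736.1
(Excluded from the trade balance — financial account: inward foreign direct investment in the manufacturing sector 998.6, new loans extended by domestic banks to foreign borrowers 249.4; secondary income: personal remittances received from nationals working abroad 155.4, personal remittances sent abroad by immigrant workers 104.6, official development assistance provided to other countries 91.3; capital account: sale of embassy land to a foreign government 88.9, capital transfers received from emigrants 114.3; primary income: compensation earned by residents employed abroad 93.7, interest received on holdings of foreign bonds 266.2.)

-736.1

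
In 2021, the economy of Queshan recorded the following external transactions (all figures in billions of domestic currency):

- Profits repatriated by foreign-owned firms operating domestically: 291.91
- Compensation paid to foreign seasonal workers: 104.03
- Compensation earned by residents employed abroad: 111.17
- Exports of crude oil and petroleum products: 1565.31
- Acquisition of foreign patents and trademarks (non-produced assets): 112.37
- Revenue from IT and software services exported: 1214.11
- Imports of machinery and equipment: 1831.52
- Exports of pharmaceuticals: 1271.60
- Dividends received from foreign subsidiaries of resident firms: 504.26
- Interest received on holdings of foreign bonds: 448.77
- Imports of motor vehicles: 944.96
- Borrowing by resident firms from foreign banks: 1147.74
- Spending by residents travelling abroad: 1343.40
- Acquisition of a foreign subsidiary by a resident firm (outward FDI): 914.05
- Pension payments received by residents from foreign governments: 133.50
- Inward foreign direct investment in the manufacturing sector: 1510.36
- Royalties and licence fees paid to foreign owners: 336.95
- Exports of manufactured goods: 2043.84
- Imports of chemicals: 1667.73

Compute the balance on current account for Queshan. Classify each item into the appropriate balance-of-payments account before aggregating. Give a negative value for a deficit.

Goods: 1565.31 - 1667.73 - 944.96 + 2043.84 - 1831.52 + 1271.60 = 436.54
Services: -336.95 - 1343.40 + 1214.11 = -466.24
Primary income: -291.91 + 448.77 + 111.17 - 104.03 + 504.26 = 668.26
Secondary income: 133.50
Current account = 436.54 + (-466.24) + 668.26 + 133.50 = 772.06
(Excluded from the current account — capital account: acquisition of foreign patents and trademarks (non-produced assets) 112.37; financial account: borrowing by resident firms from foreign banks 1147.74, acquisition of a foreign subsidiary by a resident firm (outward FDI) 914.05, inward foreign direct investment in the manufacturing sector 1510.36.)

772.06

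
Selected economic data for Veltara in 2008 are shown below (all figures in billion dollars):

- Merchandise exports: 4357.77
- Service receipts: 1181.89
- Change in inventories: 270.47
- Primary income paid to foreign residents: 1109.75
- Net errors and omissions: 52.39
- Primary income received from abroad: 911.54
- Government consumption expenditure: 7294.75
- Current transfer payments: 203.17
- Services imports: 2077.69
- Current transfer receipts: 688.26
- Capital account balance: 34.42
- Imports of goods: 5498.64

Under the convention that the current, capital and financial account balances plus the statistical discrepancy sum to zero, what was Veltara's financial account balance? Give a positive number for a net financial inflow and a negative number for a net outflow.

Goods balance = 4357.77 - 5498.64 = -1140.87
Services balance = 1181.89 - 2077.69 = -895.80
Trade balance (goods + services) = -1140.87 + (-895.80) = -2036.67
Net primary income = 911.54 - 1109.75 = -198.21
Net secondary income = 688.26 - 203.17 = 485.09
Current account = -2036.67 + (-198.21) + 485.09 = -1749.79
Financial account = -(-1749.79 + 34.42 + 52.39) = 1662.98

1662.98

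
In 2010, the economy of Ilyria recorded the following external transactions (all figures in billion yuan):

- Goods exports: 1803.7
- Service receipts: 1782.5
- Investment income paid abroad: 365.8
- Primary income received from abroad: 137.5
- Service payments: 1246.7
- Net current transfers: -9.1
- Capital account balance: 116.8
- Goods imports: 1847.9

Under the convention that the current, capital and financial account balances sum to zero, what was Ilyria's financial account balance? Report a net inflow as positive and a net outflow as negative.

-371.0

Goods balance = 1803.7 - 1847.9 = -44.2
Services balance = 1782.5 - 1246.7 = 535.8
Trade balance (goods + services) = -44.2 + 535.8 = 491.6
Net primary income = 137.5 - 365.8 = -228.3
Net secondary income = -9.1
Current account = 491.6 + (-228.3) + (-9.1) = 254.2
Financial account = -(254.2 + 116.8) = -371.0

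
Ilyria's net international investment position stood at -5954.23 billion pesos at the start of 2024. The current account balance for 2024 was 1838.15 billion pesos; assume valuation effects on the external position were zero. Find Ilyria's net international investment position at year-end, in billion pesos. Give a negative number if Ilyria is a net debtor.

With no valuation effects, change in NIIP = current account = 1838.15
End-of-year NIIP = -5954.23 + 1838.15 = -4116.08

-4116.08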